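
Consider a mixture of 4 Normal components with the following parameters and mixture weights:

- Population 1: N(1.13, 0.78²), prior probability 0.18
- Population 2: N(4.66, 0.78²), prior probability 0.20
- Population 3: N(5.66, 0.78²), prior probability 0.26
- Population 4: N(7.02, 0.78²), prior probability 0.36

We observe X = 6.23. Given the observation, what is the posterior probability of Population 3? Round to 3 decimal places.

By Bayes' theorem, P(k | x) = P(Z=k) f_k(x) / Σ_j P(Z=j) f_j(x).
Normal densities:
  f_1 = 2.66348e-10
  f_2 = 0.0674614
  f_3 = 0.39161
  f_4 = 0.306242
Prior × likelihood for each component:
  P(Z=1)·f_1 = 0.18 × 2.66348e-10 = 4.79427e-11
  P(Z=2)·f_2 = 0.20 × 0.0674614 = 0.0134923
  P(Z=3)·f_3 = 0.26 × 0.39161 = 0.101819
  P(Z=4)·f_4 = 0.36 × 0.306242 = 0.110247
Sum: 4.79427e-11 + 0.0134923 + 0.101819 + 0.110247 = 0.225558
P(Population 3 | the observation) = 0.101819 / 0.225558 ≈ 0.451

0.451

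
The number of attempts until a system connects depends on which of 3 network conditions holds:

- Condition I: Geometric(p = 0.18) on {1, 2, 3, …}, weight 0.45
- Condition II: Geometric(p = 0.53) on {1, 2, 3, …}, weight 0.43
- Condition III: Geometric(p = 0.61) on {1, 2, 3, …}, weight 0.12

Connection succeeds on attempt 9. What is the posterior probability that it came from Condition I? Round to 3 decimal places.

0.966

Apply Bayes' rule: the posterior for each component is proportional to its prior times its likelihood at x.
Geometric probabilities:
  f_I = 0.18·(1−0.18)^8 = 0.18·0.204414 = 0.0367945
  f_II = 0.53·(1−0.53)^8 = 0.53·0.00238113 = 0.001262
  f_III = 0.61·(1−0.61)^8 = 0.61·0.000535201 = 0.000326473
Weight by the priors:
  w_I·f_I = 0.45 × 0.0367945 = 0.0165575
  w_II·f_II = 0.43 × 0.001262 = 0.000542659
  w_III·f_III = 0.12 × 0.000326473 = 3.91767e-05
Marginal: 0.0165575 + 0.000542659 + 3.91767e-05 = 0.0171394
So the posterior for Condition I is 0.0165575 / 0.0171394 ≈ 0.966.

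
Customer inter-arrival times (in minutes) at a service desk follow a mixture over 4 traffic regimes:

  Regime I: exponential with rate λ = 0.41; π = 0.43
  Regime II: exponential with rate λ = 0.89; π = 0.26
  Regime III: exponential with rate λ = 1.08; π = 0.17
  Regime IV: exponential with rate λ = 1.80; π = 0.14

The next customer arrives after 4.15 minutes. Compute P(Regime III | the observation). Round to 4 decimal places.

0.0517

Posterior ∝ prior × likelihood, so P(k | x) ∝ P(Z=k) f_k(x); normalise over all components.
Exponential densities:
  p_I = 0.41·e^(−0.41·4.15) = 0.41·e^(−1.7015) = 0.074788
  p_II = 0.89·e^(−0.89·4.15) = 0.89·e^(−3.6935) = 0.0221474
  p_III = 1.08·e^(−1.08·4.15) = 1.08·e^(−4.4820) = 0.0122156
  p_IV = 1.80·e^(−1.80·4.15) = 1.80·e^(−7.4700) = 0.00102587
Multiply by the mixture weights:
  P(Z=I)·p_I = 0.43 × 0.074788 = 0.0321588
  P(Z=II)·p_II = 0.26 × 0.0221474 = 0.00575833
  P(Z=III)·p_III = 0.17 × 0.0122156 = 0.00207666
  P(Z=IV)·p_IV = 0.14 × 0.00102587 = 0.000143622
Sum: 0.0321588 + 0.00575833 + 0.00207666 + 0.000143622 = 0.0401374
P(Regime III | x) ≈ 0.0517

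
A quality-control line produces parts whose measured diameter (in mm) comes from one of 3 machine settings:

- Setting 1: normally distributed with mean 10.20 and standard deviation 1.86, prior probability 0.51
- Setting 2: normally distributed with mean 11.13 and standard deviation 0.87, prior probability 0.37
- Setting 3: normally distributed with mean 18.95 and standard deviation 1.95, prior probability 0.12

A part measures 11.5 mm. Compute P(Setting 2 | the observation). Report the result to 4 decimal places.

By Bayes' theorem, P(k | x) = π_k f_k(x) / Σ_j π_j f_j(x).
Normal densities:
  L_1 = (1/(1.86·√(2π)))·exp(−(11.5−10.20)²/(2·1.86²)) = 0.214485·exp(-0.24425) = 0.168005
  L_2 = (1/(0.87·√(2π)))·exp(−(11.5−11.13)²/(2·0.87²)) = 0.458554·exp(-0.09043) = 0.418905
  L_3 = (1/(1.95·√(2π)))·exp(−(11.5−18.95)²/(2·1.95²)) = 0.204586·exp(-7.29816) = 0.00013846
Prior × likelihood for each component:
  π_1·L_1 = 0.51 × 0.168005 = 0.0856824
  π_2·L_2 = 0.37 × 0.418905 = 0.154995
  π_3·L_3 = 0.12 × 0.00013846 = 1.66152e-05
Marginal: 0.0856824 + 0.154995 + 1.66152e-05 = 0.240694
P(Setting 2 | the observation) ≈ 0.6440

0.6440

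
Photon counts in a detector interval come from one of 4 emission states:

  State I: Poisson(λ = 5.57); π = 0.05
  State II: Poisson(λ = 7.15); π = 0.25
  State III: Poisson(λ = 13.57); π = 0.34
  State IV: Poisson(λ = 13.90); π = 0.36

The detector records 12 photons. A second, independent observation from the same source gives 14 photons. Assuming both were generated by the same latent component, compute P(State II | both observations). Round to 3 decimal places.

0.008

Apply Bayes' rule: the posterior for each component is proportional to its prior times its likelihood at x.
Since both observations come from the same component, the likelihood for component k is f_k(x₁)·f_k(x₂).
  f_I = [0.00709423] × [0.00120933] = 8.57925e-06
  f_II = [0.0292503] × [0.00821619] = 0.000240326
  f_III = [0.104051] × [0.105277] = 0.0109541
  f_IV = [0.0998039] × [0.105951] = 0.0105743
Weight by the priors:
  π_I·f_I = 0.05 × 8.57925e-06 = 4.28962e-07
  π_II·f_II = 0.25 × 0.000240326 = 6.00815e-05
  π_III·f_III = 0.34 × 0.0109541 = 0.00372441
  π_IV·f_IV = 0.36 × 0.0105743 = 0.00380676
Marginal: 4.28962e-07 + 6.00815e-05 + 0.00372441 + 0.00380676 = 0.00759168
P(State II | x₁, x₂) = 6.00815e-05 / 0.00759168 ≈ 0.008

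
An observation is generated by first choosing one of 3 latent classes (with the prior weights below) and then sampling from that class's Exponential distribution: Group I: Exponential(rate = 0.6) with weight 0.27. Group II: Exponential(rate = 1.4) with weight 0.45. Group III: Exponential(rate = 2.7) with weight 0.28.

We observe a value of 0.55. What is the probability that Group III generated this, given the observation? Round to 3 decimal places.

P(component k | x) = π_k·f_k(x) / marginal(x), where marginal(x) = Σ_j π_j·f_j(x).
Evaluate each component's likelihood at the observed value:
  p_I = 0.6·e^(−0.6·0.55) = 0.6·e^(−0.3300) = 0.431354
  p_II = 1.4·e^(−1.4·0.55) = 1.4·e^(−0.7700) = 0.648218
  p_III = 2.7·e^(−2.7·0.55) = 2.7·e^(−1.4850) = 0.611556
Unnormalised posteriors:
  π_I·p_I = 0.27 × 0.431354 = 0.116466
  π_II·p_II = 0.45 × 0.648218 = 0.291698
  π_III·p_III = 0.28 × 0.611556 = 0.171236
Sum: 0.116466 + 0.291698 + 0.171236 = 0.5794
Responsibility of Group III: 0.171236 / 0.5794 ≈ 0.296

0.296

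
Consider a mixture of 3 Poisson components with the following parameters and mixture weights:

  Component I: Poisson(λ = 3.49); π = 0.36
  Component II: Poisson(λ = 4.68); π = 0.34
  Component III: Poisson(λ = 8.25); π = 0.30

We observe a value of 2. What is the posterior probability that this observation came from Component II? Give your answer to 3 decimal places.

0.332

Posterior ∝ prior × likelihood, so P(k | x) ∝ w_k f_k(x); normalise over all components.
Poisson probabilities:
  p_I = 0.185752
  p_II = 0.101616
  p_III = 0.00889096
Prior × likelihood for each component:
  w_I·p_I = 0.36 × 0.185752 = 0.0668707
  w_II·p_II = 0.34 × 0.101616 = 0.0345496
  w_III·p_III = 0.30 × 0.00889096 = 0.00266729
Sum: 0.0668707 + 0.0345496 + 0.00266729 = 0.104088
Responsibility of Component II: 0.0345496 / 0.104088 ≈ 0.332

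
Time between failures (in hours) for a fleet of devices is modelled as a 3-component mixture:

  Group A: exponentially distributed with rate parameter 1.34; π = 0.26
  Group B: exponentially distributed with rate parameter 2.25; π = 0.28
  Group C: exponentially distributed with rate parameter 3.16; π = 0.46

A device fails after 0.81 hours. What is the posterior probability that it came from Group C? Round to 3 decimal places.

0.339

Posterior ∝ prior × likelihood, so P(k | x) ∝ P(Z=k) f_k(x); normalise over all components.
Evaluate each component's likelihood at the observed value:
  p_A = 1.34·e^(−1.34·0.81) = 1.34·e^(−1.0854) = 0.452607
  p_B = 2.25·e^(−2.25·0.81) = 2.25·e^(−1.8225) = 0.363648
  p_C = 3.16·e^(−3.16·0.81) = 3.16·e^(−2.5596) = 0.244381
Weight by the priors:
  P(Z=A)·p_A = 0.26 × 0.452607 = 0.117678
  P(Z=B)·p_B = 0.28 × 0.363648 = 0.101821
  P(Z=C)·p_C = 0.46 × 0.244381 = 0.112415
Normaliser: 0.117678 + 0.101821 + 0.112415 = 0.331914
P(Group C | x) ≈ 0.339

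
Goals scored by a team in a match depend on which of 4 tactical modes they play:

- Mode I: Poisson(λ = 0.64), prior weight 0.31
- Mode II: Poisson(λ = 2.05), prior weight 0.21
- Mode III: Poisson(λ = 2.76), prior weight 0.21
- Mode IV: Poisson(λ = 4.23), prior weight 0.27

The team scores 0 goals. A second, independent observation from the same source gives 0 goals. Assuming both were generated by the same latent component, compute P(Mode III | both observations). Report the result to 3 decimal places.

0.009

The responsibility of component k is π_k f_k(x) divided by Σ_j π_j f_j(x).
Since both observations come from the same component, the likelihood for component k is f_k(x₁)·f_k(x₂).
  f_I = [e^(−0.64)·0.64^0/0! = 0.527292] × [0.527292] = 0.278037
  f_II = [e^(−2.05)·2.05^0/0! = 0.128735] × [0.128735] = 0.0165727
  f_III = [e^(−2.76)·2.76^0/0! = 0.0632918] × [0.0632918] = 0.00400585
  f_IV = [e^(−4.23)·4.23^0/0! = 0.0145524] × [0.0145524] = 0.000211772
Multiply by the mixture weights:
  π_I·f_I = 0.31 × 0.278037 = 0.0861916
  π_II·f_II = 0.21 × 0.0165727 = 0.00348026
  π_III·f_III = 0.21 × 0.00400585 = 0.000841228
  π_IV·f_IV = 0.27 × 0.000211772 = 5.71785e-05
Marginal: 0.0861916 + 0.00348026 + 0.000841228 + 5.71785e-05 = 0.0905702
Responsibility of Mode III: 0.000841228 / 0.0905702 ≈ 0.009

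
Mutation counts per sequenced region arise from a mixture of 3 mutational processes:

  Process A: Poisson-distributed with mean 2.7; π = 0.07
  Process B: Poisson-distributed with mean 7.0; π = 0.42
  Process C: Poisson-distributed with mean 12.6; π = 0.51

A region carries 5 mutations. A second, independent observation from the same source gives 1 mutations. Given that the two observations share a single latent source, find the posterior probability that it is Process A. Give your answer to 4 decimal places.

By Bayes' theorem, P(k | x) = π_k f_k(x) / Σ_j π_j f_j(x).
Since both observations come from the same component, the likelihood for component k is f_k(x₁)·f_k(x₂).
  L_A = [e^(−2.7)·2.7^5/5! = 0.0803605] × [0.181455] = 0.0145818
  L_B = [e^(−7.0)·7.0^5/5! = 0.127717] × [0.00638317] = 0.000815238
  L_C = [e^(−12.6)·12.6^5/5! = 0.00892403] × [4.24874e-05] = 3.79159e-07
Multiply by the mixture weights:
  π_A·L_A = 0.07 × 0.0145818 = 0.00102073
  π_B·L_B = 0.42 × 0.000815238 = 0.0003424
  π_C·L_C = 0.51 × 3.79159e-07 = 1.93371e-07
Sum: 0.00102073 + 0.0003424 + 1.93371e-07 = 0.00136332
P(Process A | data) = 0.00102073 / 0.00136332 ≈ 0.7487

0.7487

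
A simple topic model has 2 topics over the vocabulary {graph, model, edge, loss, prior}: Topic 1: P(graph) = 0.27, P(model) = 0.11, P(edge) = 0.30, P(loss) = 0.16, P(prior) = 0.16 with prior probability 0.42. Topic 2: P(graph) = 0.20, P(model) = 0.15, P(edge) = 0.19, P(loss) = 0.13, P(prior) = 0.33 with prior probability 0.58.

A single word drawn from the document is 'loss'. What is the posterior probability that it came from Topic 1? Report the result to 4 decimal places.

P(component k | x) = P(Z=k)·f_k(x) / marginal(x), where marginal(x) = Σ_j P(Z=j)·f_j(x).
Component likelihoods at x = 'loss':
  L_1 = 0.16
  L_2 = 0.13
Weight by the priors:
  P(Z=1)·L_1 = 0.42 × 0.16 = 0.0672
  P(Z=2)·L_2 = 0.58 × 0.13 = 0.0754
Evidence: 0.0672 + 0.0754 = 0.1426
So the posterior for Topic 1 is 0.0672 / 0.1426 ≈ 0.4712.

0.4712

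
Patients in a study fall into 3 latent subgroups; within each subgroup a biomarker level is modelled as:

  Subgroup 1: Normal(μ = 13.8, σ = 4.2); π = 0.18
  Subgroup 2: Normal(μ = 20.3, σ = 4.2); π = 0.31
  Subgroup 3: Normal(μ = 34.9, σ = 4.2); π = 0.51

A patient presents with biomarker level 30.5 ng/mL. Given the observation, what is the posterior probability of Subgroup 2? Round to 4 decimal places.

0.0522

The responsibility of component k is π_k f_k(x) divided by Σ_j π_j f_j(x).
Evaluate each component's likelihood at the observed value:
  f_1 = 3.50383e-05
  f_2 = 0.00497663
  f_3 = 0.0548707
Multiply by the mixture weights:
  π_1·f_1 = 0.18 × 3.50383e-05 = 6.3069e-06
  π_2·f_2 = 0.31 × 0.00497663 = 0.00154275
  π_3·f_3 = 0.51 × 0.0548707 = 0.0279841
Evidence: 6.3069e-06 + 0.00154275 + 0.0279841 = 0.0295331
Responsibility of Subgroup 2: 0.00154275 / 0.0295331 ≈ 0.0522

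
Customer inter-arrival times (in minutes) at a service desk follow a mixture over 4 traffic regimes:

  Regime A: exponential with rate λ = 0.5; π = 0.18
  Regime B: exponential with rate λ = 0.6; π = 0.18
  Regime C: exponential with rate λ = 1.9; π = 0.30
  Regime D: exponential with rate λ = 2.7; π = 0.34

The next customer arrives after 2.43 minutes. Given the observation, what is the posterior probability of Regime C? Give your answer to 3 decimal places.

0.096

By Bayes' theorem, P(k | x) = P(Z=k) f_k(x) / Σ_j P(Z=j) f_j(x).
Exponential densities:
  f_A = 0.5·e^(−0.5·2.43) = 0.5·e^(−1.2150) = 0.148355
  f_B = 0.6·e^(−0.6·2.43) = 0.6·e^(−1.4580) = 0.139621
  f_C = 1.9·e^(−1.9·2.43) = 1.9·e^(−4.6170) = 0.0187766
  f_D = 2.7·e^(−2.7·2.43) = 2.7·e^(−6.5610) = 0.00381907
Weight by the priors:
  P(Z=A)·f_A = 0.18 × 0.148355 = 0.0267039
  P(Z=B)·f_B = 0.18 × 0.139621 = 0.0251317
  P(Z=C)·f_C = 0.30 × 0.0187766 = 0.00563297
  P(Z=D)·f_D = 0.34 × 0.00381907 = 0.00129848
Normaliser: 0.0267039 + 0.0251317 + 0.00563297 + 0.00129848 = 0.0587671
P(Regime C | the observation) = 0.00563297 / 0.0587671 ≈ 0.096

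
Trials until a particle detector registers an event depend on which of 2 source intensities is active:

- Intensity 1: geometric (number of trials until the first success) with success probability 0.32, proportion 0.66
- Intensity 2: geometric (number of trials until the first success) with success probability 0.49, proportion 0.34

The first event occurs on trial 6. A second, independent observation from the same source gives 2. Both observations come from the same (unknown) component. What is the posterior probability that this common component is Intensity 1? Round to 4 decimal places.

The responsibility of component k is π_k f_k(x) divided by Σ_j π_j f_j(x).
Since both observations come from the same component, the likelihood for component k is f_k(x₁)·f_k(x₂).
  p_1 = [0.0465259] × [0.2176] = 0.010124
  p_2 = [0.0169062] × [0.2499] = 0.00422487
Prior × likelihood for each component:
  π_1·p_1 = 0.66 × 0.010124 = 0.00668186
  π_2·p_2 = 0.34 × 0.00422487 = 0.00143646
Denominator: 0.00668186 + 0.00143646 = 0.00811832
P(Intensity 1 | data) = 0.00668186 / 0.00811832 ≈ 0.8231

0.8231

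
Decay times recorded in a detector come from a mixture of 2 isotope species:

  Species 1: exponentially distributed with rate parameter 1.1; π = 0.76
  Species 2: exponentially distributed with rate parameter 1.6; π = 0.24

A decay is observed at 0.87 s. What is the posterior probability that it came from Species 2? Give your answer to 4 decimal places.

Apply Bayes' rule: the posterior for each component is proportional to its prior times its likelihood at x.
Exponential densities:
  L_1 = 1.1·e^(−1.1·0.87) = 1.1·e^(−0.9570) = 0.422448
  L_2 = 1.6·e^(−1.6·0.87) = 1.6·e^(−1.3920) = 0.397724
Multiply by the mixture weights:
  w_1·L_1 = 0.76 × 0.422448 = 0.32106
  w_2·L_2 = 0.24 × 0.397724 = 0.0954538
Sum: 0.32106 + 0.0954538 = 0.416514
P(Species 2 | the observation) = 0.0954538 / 0.416514 ≈ 0.2292

0.2292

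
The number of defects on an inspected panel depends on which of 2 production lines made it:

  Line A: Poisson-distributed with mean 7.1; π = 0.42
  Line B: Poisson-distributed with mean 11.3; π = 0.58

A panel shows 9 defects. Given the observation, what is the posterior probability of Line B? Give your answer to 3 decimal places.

0.576

Posterior ∝ prior × likelihood, so P(k | x) ∝ π_k f_k(x); normalise over all components.
Evaluate each component's likelihood at the observed value:
  p_A = 0.104249
  p_B = 0.102427
Weight by the priors:
  π_A·p_A = 0.42 × 0.104249 = 0.0437845
  π_B·p_B = 0.58 × 0.102427 = 0.0594078
Denominator: 0.0437845 + 0.0594078 = 0.103192
P(Line B | 9 defects) ≈ 0.576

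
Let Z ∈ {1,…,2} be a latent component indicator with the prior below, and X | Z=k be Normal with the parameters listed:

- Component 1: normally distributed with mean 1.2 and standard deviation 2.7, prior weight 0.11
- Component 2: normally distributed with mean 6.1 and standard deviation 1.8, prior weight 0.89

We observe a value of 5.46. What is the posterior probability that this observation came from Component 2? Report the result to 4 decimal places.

P(component k | x) = w_k·f_k(x) / marginal(x), where marginal(x) = Σ_j w_j·f_j(x).
Normal densities:
  p_1 = 0.0425582
  p_2 = 0.208059
Prior × likelihood for each component:
  w_1·p_1 = 0.11 × 0.0425582 = 0.00468141
  w_2·p_2 = 0.89 × 0.208059 = 0.185172
Normaliser: 0.00468141 + 0.185172 = 0.189854
Responsibility of Component 2: 0.185172 / 0.189854 ≈ 0.9753

0.9753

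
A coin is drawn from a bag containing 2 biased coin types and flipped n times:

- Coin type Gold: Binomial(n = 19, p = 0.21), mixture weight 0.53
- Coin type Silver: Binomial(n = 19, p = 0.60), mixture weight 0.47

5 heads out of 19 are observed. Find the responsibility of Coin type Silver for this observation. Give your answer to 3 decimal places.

The responsibility of component k is P(Z=k) f_k(x) divided by Σ_j P(Z=j) f_j(x).
Binomial probabilities:
  p_Gold = C(19,5)·0.21^5·0.79^14 = 11628·0.00040841·0.036879 = 0.175138
  p_Silver = C(19,5)·0.60^5·0.40^14 = 11628·0.07776·2.68435e-06 = 0.00242718
Weight by the priors:
  P(Z=Gold)·p_Gold = 0.53 × 0.175138 = 0.0928232
  P(Z=Silver)·p_Silver = 0.47 × 0.00242718 = 0.00114077
Denominator: 0.0928232 + 0.00114077 = 0.093964
P(Coin type Silver | 5 heads out of 19) = 0.00114077 / 0.093964 ≈ 0.012

0.012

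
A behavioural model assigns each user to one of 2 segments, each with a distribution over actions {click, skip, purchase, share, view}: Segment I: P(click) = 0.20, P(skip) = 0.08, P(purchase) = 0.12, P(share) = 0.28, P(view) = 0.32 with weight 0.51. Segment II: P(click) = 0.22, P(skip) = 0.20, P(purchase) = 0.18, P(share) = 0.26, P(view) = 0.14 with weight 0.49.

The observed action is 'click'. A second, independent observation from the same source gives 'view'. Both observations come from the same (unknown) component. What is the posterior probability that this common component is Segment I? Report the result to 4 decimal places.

0.6838

By Bayes' theorem, P(k | x) = π_k f_k(x) / Σ_j π_j f_j(x).
Since both observations come from the same component, the likelihood for component k is f_k(x₁)·f_k(x₂).
  f_I = [P(click | comp) = 0.20] × [0.32] = 0.064
  f_II = [P(click | comp) = 0.22] × [0.14] = 0.0308
Multiply by the mixture weights:
  π_I·f_I = 0.51 × 0.064 = 0.03264
  π_II·f_II = 0.49 × 0.0308 = 0.015092
Evidence: 0.03264 + 0.015092 = 0.047732
P(Segment I | x₁, x₂) ≈ 0.6838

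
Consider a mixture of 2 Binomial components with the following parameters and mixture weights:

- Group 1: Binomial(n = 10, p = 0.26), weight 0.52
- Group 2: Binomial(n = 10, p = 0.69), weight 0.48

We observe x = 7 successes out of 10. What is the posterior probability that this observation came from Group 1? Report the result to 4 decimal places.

0.0156

Posterior ∝ prior × likelihood, so P(k | x) ∝ π_k f_k(x); normalise over all components.
Evaluate each component's likelihood at the observed value:
  f_1 = C(10,7)·0.26^7·0.74^3 = 120·8.03181e-05·0.405224 = 0.00390562
  f_2 = C(10,7)·0.69^7·0.31^3 = 120·0.0744635·0.029791 = 0.266201
Multiply by the mixture weights:
  π_1·f_1 = 0.52 × 0.00390562 = 0.00203092
  π_2·f_2 = 0.48 × 0.266201 = 0.127777
Marginal: 0.00203092 + 0.127777 = 0.129807
Responsibility of Group 1: 0.00203092 / 0.129807 ≈ 0.0156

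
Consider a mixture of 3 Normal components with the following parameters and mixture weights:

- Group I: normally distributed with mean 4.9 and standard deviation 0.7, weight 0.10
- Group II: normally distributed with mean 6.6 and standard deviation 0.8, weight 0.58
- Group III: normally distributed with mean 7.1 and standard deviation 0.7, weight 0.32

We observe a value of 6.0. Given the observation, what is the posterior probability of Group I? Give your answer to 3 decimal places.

Posterior ∝ prior × likelihood, so P(k | x) ∝ w_k f_k(x); normalise over all components.
Normal densities:
  f_I = 0.165803
  f_II = 0.376422
  f_III = 0.165803
Multiply by the mixture weights:
  w_I·f_I = 0.10 × 0.165803 = 0.0165803
  w_II·f_II = 0.58 × 0.376422 = 0.218325
  w_III·f_III = 0.32 × 0.165803 = 0.0530568
Denominator: 0.0165803 + 0.218325 + 0.0530568 = 0.287962
P(Group I | 6.0) ≈ 0.058

0.058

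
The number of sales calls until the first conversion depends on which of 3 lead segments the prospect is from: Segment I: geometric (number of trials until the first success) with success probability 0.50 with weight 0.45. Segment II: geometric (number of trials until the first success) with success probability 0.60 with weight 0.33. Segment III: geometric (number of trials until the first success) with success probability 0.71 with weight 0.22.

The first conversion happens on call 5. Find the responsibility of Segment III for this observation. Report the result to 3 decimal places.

0.055

Apply Bayes' rule: the posterior for each component is proportional to its prior times its likelihood at x.
Geometric probabilities:
  p_I = 0.03125
  p_II = 0.01536
  p_III = 0.0050217
Weight by the priors:
  π_I·p_I = 0.45 × 0.03125 = 0.0140625
  π_II·p_II = 0.33 × 0.01536 = 0.0050688
  π_III·p_III = 0.22 × 0.0050217 = 0.00110477
Denominator: 0.0140625 + 0.0050688 + 0.00110477 = 0.0202361
P(Segment III | the observation) = 0.00110477 / 0.0202361 ≈ 0.055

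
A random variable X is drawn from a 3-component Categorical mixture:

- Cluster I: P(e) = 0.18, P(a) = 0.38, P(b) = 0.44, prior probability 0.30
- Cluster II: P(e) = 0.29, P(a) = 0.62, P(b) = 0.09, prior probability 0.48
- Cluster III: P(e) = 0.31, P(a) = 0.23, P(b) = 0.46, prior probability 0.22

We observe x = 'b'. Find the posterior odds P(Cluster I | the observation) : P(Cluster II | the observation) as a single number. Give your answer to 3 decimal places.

3.056

The posterior odds equal the prior odds times the likelihood ratio: (π_i/π_j)·(f_i(x)/f_j(x)).
Evaluate each component's likelihood at the observed value:
  f_I = P(b | comp) = 0.44
  f_II = P(b | comp) = 0.09
  f_III = P(b | comp) = 0.46
0.132 / 0.0432 ≈ 3.056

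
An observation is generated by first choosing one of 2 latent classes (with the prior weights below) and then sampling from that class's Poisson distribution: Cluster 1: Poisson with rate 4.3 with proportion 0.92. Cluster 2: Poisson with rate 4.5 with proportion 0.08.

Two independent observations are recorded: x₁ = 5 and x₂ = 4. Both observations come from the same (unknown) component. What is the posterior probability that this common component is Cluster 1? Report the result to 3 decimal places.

The responsibility of component k is w_k f_k(x) divided by Σ_j w_j f_j(x).
Since both observations come from the same component, the likelihood for component k is f_k(x₁)·f_k(x₂).
  f_1 = [e^(−4.3)·4.3^5/5! = 0.166224] × [0.193284] = 0.0321285
  f_2 = [e^(−4.5)·4.5^5/5! = 0.170827] × [0.189808] = 0.0324242
Unnormalised posteriors:
  w_1·f_1 = 0.92 × 0.0321285 = 0.0295583
  w_2·f_2 = 0.08 × 0.0324242 = 0.00259394
Denominator: 0.0295583 + 0.00259394 = 0.0321522
P(Cluster 1 | data) = 0.0295583 / 0.0321522 ≈ 0.919

0.919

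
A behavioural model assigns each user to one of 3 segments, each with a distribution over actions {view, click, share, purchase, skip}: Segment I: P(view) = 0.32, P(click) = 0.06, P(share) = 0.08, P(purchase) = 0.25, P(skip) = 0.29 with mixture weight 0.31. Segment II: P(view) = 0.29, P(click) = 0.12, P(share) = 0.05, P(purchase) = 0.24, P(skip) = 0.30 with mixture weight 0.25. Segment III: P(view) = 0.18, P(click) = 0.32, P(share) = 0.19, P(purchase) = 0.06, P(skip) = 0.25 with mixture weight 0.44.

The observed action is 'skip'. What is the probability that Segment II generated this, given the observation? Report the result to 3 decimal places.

Posterior ∝ prior × likelihood, so P(k | x) ∝ π_k f_k(x); normalise over all components.
Categorical probabilities:
  f_I = 0.29
  f_II = 0.3
  f_III = 0.25
Multiply by the mixture weights:
  π_I·f_I = 0.31 × 0.29 = 0.0899
  π_II·f_II = 0.25 × 0.3 = 0.075
  π_III·f_III = 0.44 × 0.25 = 0.11
Sum: 0.0899 + 0.075 + 0.11 = 0.2749
Responsibility of Segment II: 0.075 / 0.2749 ≈ 0.273

0.273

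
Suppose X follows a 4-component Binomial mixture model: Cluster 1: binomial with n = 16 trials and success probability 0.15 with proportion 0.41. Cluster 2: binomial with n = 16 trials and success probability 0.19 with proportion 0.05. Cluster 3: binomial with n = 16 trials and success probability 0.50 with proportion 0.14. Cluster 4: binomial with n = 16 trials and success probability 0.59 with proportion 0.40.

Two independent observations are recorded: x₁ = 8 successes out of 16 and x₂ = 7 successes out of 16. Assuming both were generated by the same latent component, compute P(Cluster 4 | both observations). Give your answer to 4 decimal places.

0.5394

The responsibility of component k is w_k f_k(x) divided by Σ_j w_j f_j(x).
Since both observations come from the same component, the likelihood for component k is f_k(x₁)·f_k(x₂).
  L_1 = [0.000898794] × [0.00452726] = 4.06907e-06
  L_2 = [0.0040503] × [0.0153485] = 6.21661e-05
  L_3 = [0.196381] × [0.174561] = 0.0342803
  L_4 = [0.150892] × [0.0932062] = 0.014064
Unnormalised posteriors:
  w_1·L_1 = 0.41 × 4.06907e-06 = 1.66832e-06
  w_2·L_2 = 0.05 × 6.21661e-05 = 3.10831e-06
  w_3·L_3 = 0.14 × 0.0342803 = 0.00479924
  w_4·L_4 = 0.40 × 0.014064 = 0.00562562
Denominator: 1.66832e-06 + 3.10831e-06 + 0.00479924 + 0.00562562 = 0.0104296
P(Cluster 4 | x₁, x₂) = 0.00562562 / 0.0104296 ≈ 0.5394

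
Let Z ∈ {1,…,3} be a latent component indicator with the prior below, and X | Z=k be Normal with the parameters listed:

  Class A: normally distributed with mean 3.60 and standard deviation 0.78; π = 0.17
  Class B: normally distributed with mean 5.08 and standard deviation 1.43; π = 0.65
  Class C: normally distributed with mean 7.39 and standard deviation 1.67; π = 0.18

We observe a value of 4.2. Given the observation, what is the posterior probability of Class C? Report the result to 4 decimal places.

P(component k | x) = π_k·f_k(x) / marginal(x), where marginal(x) = Σ_j π_j·f_j(x).
Evaluate each component's likelihood at the observed value:
  f_A = 0.380475
  f_B = 0.230856
  f_C = 0.0385363
Multiply by the mixture weights:
  π_A·f_A = 0.17 × 0.380475 = 0.0646807
  π_B·f_B = 0.65 × 0.230856 = 0.150056
  π_C·f_C = 0.18 × 0.0385363 = 0.00693653
Normaliser: 0.0646807 + 0.150056 + 0.00693653 = 0.221674
P(Class C | data) = 0.00693653 / 0.221674 ≈ 0.0313

0.0313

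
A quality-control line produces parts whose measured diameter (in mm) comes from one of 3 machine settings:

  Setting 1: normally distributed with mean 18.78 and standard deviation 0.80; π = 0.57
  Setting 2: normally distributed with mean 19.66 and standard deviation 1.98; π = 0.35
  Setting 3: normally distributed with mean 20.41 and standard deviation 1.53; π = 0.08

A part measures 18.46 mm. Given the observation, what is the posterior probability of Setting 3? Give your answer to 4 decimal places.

0.0280

Apply Bayes' rule: the posterior for each component is proportional to its prior times its likelihood at x.
Normal densities:
  L_1 = (1/(0.80·√(2π)))·exp(−(18.46−18.78)²/(2·0.80²)) = 0.498678·exp(-0.08000) = 0.460338
  L_2 = (1/(1.98·√(2π)))·exp(−(18.46−19.66)²/(2·1.98²)) = 0.201486·exp(-0.18365) = 0.167681
  L_3 = (1/(1.53·√(2π)))·exp(−(18.46−20.41)²/(2·1.53²)) = 0.260747·exp(-0.81219) = 0.115742
Unnormalised posteriors:
  w_1·L_1 = 0.57 × 0.460338 = 0.262392
  w_2·L_2 = 0.35 × 0.167681 = 0.0586885
  w_3·L_3 = 0.08 × 0.115742 = 0.00925934
Normaliser: 0.262392 + 0.0586885 + 0.00925934 = 0.33034
So the posterior for Setting 3 is 0.00925934 / 0.33034 ≈ 0.0280.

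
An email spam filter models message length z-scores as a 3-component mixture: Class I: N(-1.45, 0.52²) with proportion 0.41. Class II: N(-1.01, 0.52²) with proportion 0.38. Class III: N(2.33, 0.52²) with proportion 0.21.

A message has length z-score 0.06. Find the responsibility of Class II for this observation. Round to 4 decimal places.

0.8829

The responsibility of component k is π_k f_k(x) divided by Σ_j π_j f_j(x).
Evaluate each component's likelihood at the observed value:
  f_I = 0.0113201
  f_II = 0.09236
  f_III = 5.58242e-05
Weight by the priors:
  π_I·f_I = 0.41 × 0.0113201 = 0.00464125
  π_II·f_II = 0.38 × 0.09236 = 0.0350968
  π_III·f_III = 0.21 × 5.58242e-05 = 1.17231e-05
Normaliser: 0.00464125 + 0.0350968 + 1.17231e-05 = 0.0397498
P(Class II | x) = 0.0350968 / 0.0397498 ≈ 0.8829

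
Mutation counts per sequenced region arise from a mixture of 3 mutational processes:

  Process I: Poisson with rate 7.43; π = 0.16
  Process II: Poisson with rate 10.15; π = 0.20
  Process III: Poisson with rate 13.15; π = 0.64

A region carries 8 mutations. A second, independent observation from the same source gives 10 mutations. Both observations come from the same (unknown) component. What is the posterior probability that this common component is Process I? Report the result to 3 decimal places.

0.268

The responsibility of component k is P(Z=k) f_k(x) divided by Σ_j P(Z=j) f_j(x).
Since both observations come from the same component, the likelihood for component k is f_k(x₁)·f_k(x₂).
  p_I = [0.136641] × [0.0838141] = 0.0114525
  p_II = [0.109174] × [0.124971] = 0.0136435
  p_III = [0.0431433] × [0.0828938] = 0.00357631
Unnormalised posteriors:
  P(Z=I)·p_I = 0.16 × 0.0114525 = 0.00183239
  P(Z=II)·p_II = 0.20 × 0.0136435 = 0.00272871
  P(Z=III)·p_III = 0.64 × 0.00357631 = 0.00228884
Marginal: 0.00183239 + 0.00272871 + 0.00228884 = 0.00684994
Responsibility of Process I: 0.00183239 / 0.00684994 ≈ 0.268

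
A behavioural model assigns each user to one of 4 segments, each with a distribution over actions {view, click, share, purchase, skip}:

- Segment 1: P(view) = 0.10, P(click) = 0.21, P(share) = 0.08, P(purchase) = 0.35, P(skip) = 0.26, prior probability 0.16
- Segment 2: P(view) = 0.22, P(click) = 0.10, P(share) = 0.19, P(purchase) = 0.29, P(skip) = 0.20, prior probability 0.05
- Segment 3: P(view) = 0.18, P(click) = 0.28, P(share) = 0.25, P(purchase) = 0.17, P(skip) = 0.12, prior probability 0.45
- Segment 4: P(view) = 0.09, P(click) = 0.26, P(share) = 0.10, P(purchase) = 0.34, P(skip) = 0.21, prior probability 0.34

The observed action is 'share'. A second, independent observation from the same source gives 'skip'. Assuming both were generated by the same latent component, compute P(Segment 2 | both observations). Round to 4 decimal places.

P(component k | x) = π_k·f_k(x) / marginal(x), where marginal(x) = Σ_j π_j·f_j(x).
Since both observations come from the same component, the likelihood for component k is f_k(x₁)·f_k(x₂).
  L_1 = [0.08] × [0.26] = 0.0208
  L_2 = [0.19] × [0.2] = 0.038
  L_3 = [0.25] × [0.12] = 0.03
  L_4 = [0.1] × [0.21] = 0.021
Multiply by the mixture weights:
  π_1·L_1 = 0.16 × 0.0208 = 0.003328
  π_2·L_2 = 0.05 × 0.038 = 0.0019
  π_3·L_3 = 0.45 × 0.03 = 0.0135
  π_4·L_4 = 0.34 × 0.021 = 0.00714
Denominator: 0.003328 + 0.0019 + 0.0135 + 0.00714 = 0.025868
Responsibility of Segment 2: 0.0019 / 0.025868 ≈ 0.0734

0.0734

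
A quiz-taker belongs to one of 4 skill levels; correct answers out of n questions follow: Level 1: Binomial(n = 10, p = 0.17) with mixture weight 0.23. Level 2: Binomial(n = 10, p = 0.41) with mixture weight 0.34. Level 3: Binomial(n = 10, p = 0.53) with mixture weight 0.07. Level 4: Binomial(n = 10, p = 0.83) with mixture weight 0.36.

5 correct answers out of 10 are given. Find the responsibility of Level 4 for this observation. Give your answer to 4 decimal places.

Posterior ∝ prior × likelihood, so P(k | x) ∝ w_k f_k(x); normalise over all components.
Binomial probabilities:
  L_1 = 0.014094
  L_2 = 0.208728
  L_3 = 0.241696
  L_4 = 0.014094
Unnormalised posteriors:
  w_1·L_1 = 0.23 × 0.014094 = 0.00324163
  w_2·L_2 = 0.34 × 0.208728 = 0.0709674
  w_3·L_3 = 0.07 × 0.241696 = 0.0169187
  w_4·L_4 = 0.36 × 0.014094 = 0.00507386
Evidence: 0.00324163 + 0.0709674 + 0.0169187 + 0.00507386 = 0.0962016
Responsibility of Level 4: 0.00507386 / 0.0962016 ≈ 0.0527

0.0527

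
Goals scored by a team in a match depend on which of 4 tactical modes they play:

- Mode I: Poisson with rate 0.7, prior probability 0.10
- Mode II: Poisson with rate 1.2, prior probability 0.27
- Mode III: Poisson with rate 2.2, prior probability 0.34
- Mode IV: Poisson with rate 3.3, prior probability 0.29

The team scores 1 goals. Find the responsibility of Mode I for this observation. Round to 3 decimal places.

0.139

The responsibility of component k is P(Z=k) f_k(x) divided by Σ_j P(Z=j) f_j(x).
Component likelihoods at x = 1 goals:
  p_I = 0.34761
  p_II = 0.361433
  p_III = 0.243767
  p_IV = 0.121714
Multiply by the mixture weights:
  P(Z=I)·p_I = 0.10 × 0.34761 = 0.034761
  P(Z=II)·p_II = 0.27 × 0.361433 = 0.0975869
  P(Z=III)·p_III = 0.34 × 0.243767 = 0.0828808
  P(Z=IV)·p_IV = 0.29 × 0.121714 = 0.0352972
Marginal: 0.034761 + 0.0975869 + 0.0828808 + 0.0352972 = 0.250526
Responsibility of Mode I: 0.034761 / 0.250526 ≈ 0.139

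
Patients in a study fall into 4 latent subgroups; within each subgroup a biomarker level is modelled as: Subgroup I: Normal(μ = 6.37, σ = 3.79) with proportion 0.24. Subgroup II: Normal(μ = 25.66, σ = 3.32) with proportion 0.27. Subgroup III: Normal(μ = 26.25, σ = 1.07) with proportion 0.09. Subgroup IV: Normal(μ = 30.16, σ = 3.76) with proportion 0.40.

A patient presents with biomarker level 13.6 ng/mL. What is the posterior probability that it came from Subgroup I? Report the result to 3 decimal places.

0.989

Posterior ∝ prior × likelihood, so P(k | x) ∝ P(Z=k) f_k(x); normalise over all components.
Evaluate each component's likelihood at the observed value:
  L_I = (1/(3.79·√(2π)))·exp(−(13.6−6.37)²/(2·3.79²)) = 0.105262·exp(-1.81957) = 0.0170625
  L_II = (1/(3.32·√(2π)))·exp(−(13.6−25.66)²/(2·3.32²)) = 0.120163·exp(-6.59764) = 0.000163853
  L_III = (1/(1.07·√(2π)))·exp(−(13.6−26.25)²/(2·1.07²)) = 0.372843·exp(-69.88492) = 1.66299e-31
  L_IV = (1/(3.76·√(2π)))·exp(−(13.6−30.16)²/(2·3.76²)) = 0.106102·exp(-9.69873) = 6.51053e-06
Multiply by the mixture weights:
  P(Z=I)·L_I = 0.24 × 0.0170625 = 0.004095
  P(Z=II)·L_II = 0.27 × 0.000163853 = 4.42403e-05
  P(Z=III)·L_III = 0.09 × 1.66299e-31 = 1.49669e-32
  P(Z=IV)·L_IV = 0.40 × 6.51053e-06 = 2.60421e-06
Sum: 0.004095 + 4.42403e-05 + 1.49669e-32 + 2.60421e-06 = 0.00414185
So the posterior for Subgroup I is 0.004095 / 0.00414185 ≈ 0.989.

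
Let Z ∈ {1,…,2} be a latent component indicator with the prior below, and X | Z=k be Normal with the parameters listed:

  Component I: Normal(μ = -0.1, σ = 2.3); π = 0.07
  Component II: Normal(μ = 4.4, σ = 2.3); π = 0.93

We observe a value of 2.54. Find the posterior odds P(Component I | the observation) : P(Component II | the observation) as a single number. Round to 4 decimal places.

Since P(k|x) ∝ π_k f_k(x), the posterior odds are π_i f_i(x) / (π_j f_j(x)).
Evaluate each component's likelihood at the observed value:
  f_I = (1/(2.3·√(2π)))·exp(−(2.54−-0.1)²/(2·2.3²)) = 0.173453·exp(-0.65875) = 0.0897614
  f_II = (1/(2.3·√(2π)))·exp(−(2.54−4.4)²/(2·2.3²)) = 0.173453·exp(-0.32699) = 0.125075
Posterior odds = (π_I·f_I) / (π_II·f_II) = (0.07·0.0897614) / (0.93·0.125075) = 0.0062833 / 0.11632 ≈ 0.0540

0.0540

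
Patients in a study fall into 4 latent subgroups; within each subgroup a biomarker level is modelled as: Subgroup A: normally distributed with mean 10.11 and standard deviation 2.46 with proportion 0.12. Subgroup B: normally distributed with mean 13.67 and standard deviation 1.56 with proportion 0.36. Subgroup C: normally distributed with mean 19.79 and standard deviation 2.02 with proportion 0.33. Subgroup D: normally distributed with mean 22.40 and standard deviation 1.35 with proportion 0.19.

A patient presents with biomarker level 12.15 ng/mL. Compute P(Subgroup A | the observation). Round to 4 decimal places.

0.1940

Apply Bayes' rule: the posterior for each component is proportional to its prior times its likelihood at x.
Evaluate each component's likelihood at the observed value:
  L_A = (1/(2.46·√(2π)))·exp(−(12.15−10.11)²/(2·2.46²)) = 0.162172·exp(-0.34384) = 0.114986
  L_B = (1/(1.56·√(2π)))·exp(−(12.15−13.67)²/(2·1.56²)) = 0.255732·exp(-0.47469) = 0.159086
  L_C = (1/(2.02·√(2π)))·exp(−(12.15−19.79)²/(2·2.02²)) = 0.197496·exp(-7.15244) = 0.000154631
  L_D = (1/(1.35·√(2π)))·exp(−(12.15−22.40)²/(2·1.35²)) = 0.295513·exp(-28.82373) = 8.9658e-14
Prior × likelihood for each component:
  π_A·L_A = 0.12 × 0.114986 = 0.0137983
  π_B·L_B = 0.36 × 0.159086 = 0.0572709
  π_C·L_C = 0.33 × 0.000154631 = 5.10281e-05
  π_D·L_D = 0.19 × 8.9658e-14 = 1.7035e-14
Marginal: 0.0137983 + 0.0572709 + 5.10281e-05 + 1.7035e-14 = 0.0711202
P(Subgroup A | the observation) ≈ 0.1940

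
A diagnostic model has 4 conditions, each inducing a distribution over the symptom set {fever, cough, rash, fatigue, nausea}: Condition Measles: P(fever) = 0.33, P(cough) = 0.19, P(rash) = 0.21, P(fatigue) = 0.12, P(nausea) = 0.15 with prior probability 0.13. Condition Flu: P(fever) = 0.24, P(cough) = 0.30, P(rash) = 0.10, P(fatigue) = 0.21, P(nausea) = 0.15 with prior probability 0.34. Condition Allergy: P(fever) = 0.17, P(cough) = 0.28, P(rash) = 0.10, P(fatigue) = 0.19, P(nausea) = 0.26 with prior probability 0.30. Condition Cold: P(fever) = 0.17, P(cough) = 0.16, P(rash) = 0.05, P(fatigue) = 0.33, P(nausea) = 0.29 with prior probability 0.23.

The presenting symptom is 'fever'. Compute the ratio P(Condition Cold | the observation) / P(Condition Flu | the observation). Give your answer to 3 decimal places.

Only the two components matter; the odds are (w_i f_i(x)) / (w_j f_j(x)).
Component likelihoods at x = 'fever':
  f_Measles = 0.33
  f_Flu = 0.24
  f_Allergy = 0.17
  f_Cold = 0.17
Odds = (0.23/0.34) × (0.17/0.24) = 0.676471 × 0.708333 ≈ 0.479

0.479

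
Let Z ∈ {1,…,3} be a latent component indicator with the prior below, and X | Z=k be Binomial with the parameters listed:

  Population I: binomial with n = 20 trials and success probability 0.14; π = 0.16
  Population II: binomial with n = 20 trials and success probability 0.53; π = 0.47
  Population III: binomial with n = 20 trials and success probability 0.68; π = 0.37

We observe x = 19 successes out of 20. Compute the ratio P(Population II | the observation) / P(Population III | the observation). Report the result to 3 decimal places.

Since P(k|x) ∝ π_k f_k(x), the posterior odds are π_i f_i(x) / (π_j f_j(x)).
Evaluate each component's likelihood at the observed value:
  f_I = C(20,19)·0.14^19·0.86^1 = 20·5.9763e-17·0.86 = 1.02792e-15
  f_II = C(20,19)·0.53^19·0.47^1 = 20·5.77087e-06·0.47 = 5.42462e-05
  f_III = C(20,19)·0.68^19·0.32^1 = 20·0.000657157·0.32 = 0.00420581
Odds = (0.47/0.37) × (5.42462e-05/0.00420581) = 1.27027 × 0.0128979 ≈ 0.016

0.016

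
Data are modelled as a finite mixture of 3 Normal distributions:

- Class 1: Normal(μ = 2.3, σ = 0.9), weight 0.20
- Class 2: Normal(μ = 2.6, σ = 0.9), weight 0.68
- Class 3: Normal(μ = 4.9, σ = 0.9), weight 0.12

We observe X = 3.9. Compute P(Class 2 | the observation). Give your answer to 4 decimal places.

0.6934

Apply Bayes' rule: the posterior for each component is proportional to its prior times its likelihood at x.
Normal densities:
  L_1 = (1/(0.9·√(2π)))·exp(−(3.9−2.3)²/(2·0.9²)) = 0.443269·exp(-1.58025) = 0.0912799
  L_2 = (1/(0.9·√(2π)))·exp(−(3.9−2.6)²/(2·0.9²)) = 0.443269·exp(-1.04321) = 0.156173
  L_3 = (1/(0.9·√(2π)))·exp(−(3.9−4.9)²/(2·0.9²)) = 0.443269·exp(-0.61728) = 0.239103
Prior × likelihood for each component:
  π_1·L_1 = 0.20 × 0.0912799 = 0.018256
  π_2·L_2 = 0.68 × 0.156173 = 0.106198
  π_3·L_3 = 0.12 × 0.239103 = 0.0286923
Evidence: 0.018256 + 0.106198 + 0.0286923 = 0.153146
P(Class 2 | x) = 0.106198 / 0.153146 ≈ 0.6934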